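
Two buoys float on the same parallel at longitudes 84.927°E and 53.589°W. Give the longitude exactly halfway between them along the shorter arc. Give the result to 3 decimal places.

Signed shortest Δλ from +84.927° to -53.589° is -138.516°.
Midpoint longitude = +84.927° + (-138.516°)/2 = +84.927° − 69.258° = +15.669°.

15.669°E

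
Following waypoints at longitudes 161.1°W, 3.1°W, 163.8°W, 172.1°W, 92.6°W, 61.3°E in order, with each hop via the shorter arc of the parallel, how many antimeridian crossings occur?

0

Leg 1: -161.1° → -3.1°, shortest Δλ = 158.0° (east) — does not cross 180°.
Leg 2: -3.1° → -163.8°, shortest Δλ = -160.7° (west) — does not cross 180°.
Leg 3: -163.8° → -172.1°, shortest Δλ = -8.3° (west) — does not cross 180°.
Leg 4: -172.1° → -92.6°, shortest Δλ = 79.5° (east) — does not cross 180°.
Leg 5: -92.6° → +61.3°, shortest Δλ = 153.9° (east) — does not cross 180°.
Total crossings: 0.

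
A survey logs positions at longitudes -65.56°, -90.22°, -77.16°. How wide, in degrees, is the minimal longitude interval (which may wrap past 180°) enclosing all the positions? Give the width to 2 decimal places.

24.66°

Sort the longitudes: -90.22°, -77.16°, -65.56°.
Eastward gaps between consecutive values (wrapping around): 13.06°, 11.60°, 335.34°.
Largest gap = 335.34° ⇒ minimal covering band is its complement: 360° − 335.34° = 24.66°.
Band runs from -90.22° eastward to -65.56°.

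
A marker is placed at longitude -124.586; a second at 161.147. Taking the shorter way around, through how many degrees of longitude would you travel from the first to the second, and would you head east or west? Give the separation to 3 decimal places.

74.267° west

Raw difference: 161.147 − -124.586 = 285.733°.
Normalise into (−180°, 180°]: 285.733° − 360° = -74.267°.
Negative ⇒ the second point lies to the west; separation 74.267°.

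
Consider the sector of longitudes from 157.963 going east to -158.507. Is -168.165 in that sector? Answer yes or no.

Yes

Band width going east from +157.963° to -158.507°: ((-158.507 − 157.963) mod 360) = 43.530°.
Offset of -168.165° east of the west edge: ((-168.165 − 157.963) mod 360) = 33.872°.
33.872° ≤ 43.530° ⇒ inside.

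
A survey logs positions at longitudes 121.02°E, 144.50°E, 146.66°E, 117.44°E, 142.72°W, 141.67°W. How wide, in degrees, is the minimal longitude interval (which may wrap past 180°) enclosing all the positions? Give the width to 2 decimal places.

Sort the longitudes: -142.72°, -141.67°, +117.44°, +121.02°, +144.50°, +146.66°.
Eastward gaps between consecutive values (wrapping around): 1.05°, 259.11°, 3.58°, 23.48°, 2.16°, 70.62°.
Largest gap = 259.11° ⇒ minimal covering band is its complement: 360° − 259.11° = 100.89°.
Band runs from +117.44° eastward to -141.67°, crossing the antimeridian.

100.89°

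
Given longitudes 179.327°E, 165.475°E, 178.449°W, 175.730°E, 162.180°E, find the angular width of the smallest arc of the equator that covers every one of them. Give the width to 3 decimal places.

19.371°

Sort the longitudes: -178.449°, +162.180°, +165.475°, +175.730°, +179.327°.
Eastward gaps between consecutive values (wrapping around): 340.629°, 3.295°, 10.255°, 3.597°, 2.224°.
Largest gap = 340.629° ⇒ minimal covering band is its complement: 360° − 340.629° = 19.371°.
Band runs from +162.180° eastward to -178.449°, crossing the antimeridian.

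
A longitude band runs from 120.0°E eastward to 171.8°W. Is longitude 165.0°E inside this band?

Yes

Band width going east from +120.0° to -171.8°: ((-171.8 − 120.0) mod 360) = 68.2°.
Offset of +165.0° east of the west edge: ((165.0 − 120.0) mod 360) = 45.0°.
45.0° ≤ 68.2° ⇒ inside.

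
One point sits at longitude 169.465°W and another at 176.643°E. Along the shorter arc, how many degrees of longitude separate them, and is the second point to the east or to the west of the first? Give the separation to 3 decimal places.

13.892° west

Raw difference: 176.643 − -169.465 = 346.108°.
Normalise into (−180°, 180°]: 346.108° − 360° = -13.892°.
Negative ⇒ the second point lies to the west; separation 13.892°.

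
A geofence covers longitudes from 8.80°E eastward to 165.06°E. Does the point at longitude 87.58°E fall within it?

Band width going east from +8.80° to +165.06°: ((165.06 − 8.80) mod 360) = 156.26°.
Offset of +87.58° east of the west edge: ((87.58 − 8.80) mod 360) = 78.78°.
78.78° ≤ 156.26° ⇒ inside.

Yes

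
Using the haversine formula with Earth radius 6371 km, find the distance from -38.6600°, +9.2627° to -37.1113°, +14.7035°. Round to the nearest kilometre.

Δλ = 14.7035 − 9.2627 = 5.4408°.
Δφ = -37.1113 − -38.6600 = 1.5487°.
a = sin²(Δφ/2) + cos φ₁ · cos φ₂ · sin²(Δλ/2) = 0.001585.
c = 2·atan2(√a, √(1−a)) = 0.07966 rad → d = 6371·c ≈ 507.48 km.

507 km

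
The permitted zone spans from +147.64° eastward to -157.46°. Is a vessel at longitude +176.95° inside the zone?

Yes

Band width going east from +147.64° to -157.46°: ((-157.46 − 147.64) mod 360) = 54.90°.
Offset of +176.95° east of the west edge: ((176.95 − 147.64) mod 360) = 29.31°.
29.31° ≤ 54.90° ⇒ inside.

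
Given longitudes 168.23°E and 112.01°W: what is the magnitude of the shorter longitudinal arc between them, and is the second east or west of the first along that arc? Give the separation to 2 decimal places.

Raw difference: -112.01 − 168.23 = -280.24°.
Normalise into (−180°, 180°]: -280.24° + 360° = 79.76°.
Positive ⇒ the second point lies to the east; separation 79.76°.

79.76° east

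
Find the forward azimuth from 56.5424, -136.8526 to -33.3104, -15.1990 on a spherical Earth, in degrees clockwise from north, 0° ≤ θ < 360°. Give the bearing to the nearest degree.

85°

Δλ = -15.1990 − -136.8526 = 121.6536°.
θ = atan2( sin Δλ · cos φ₂ , cos φ₁ · sin φ₂ − sin φ₁ · cos φ₂ · cos Δλ )
  = atan2(0.71138, 0.06312) = 84.929° → normalised to [0°, 360°): 84.929°.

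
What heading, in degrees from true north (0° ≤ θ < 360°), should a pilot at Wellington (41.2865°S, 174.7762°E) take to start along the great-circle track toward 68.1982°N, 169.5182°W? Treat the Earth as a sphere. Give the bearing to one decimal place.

Δλ = -169.5182 − 174.7762 = -344.2944°; wrapped into (−180°, 180°]: 15.7056°.
θ = atan2( sin Δλ · cos φ₂ , cos φ₁ · sin φ₂ − sin φ₁ · cos φ₂ · cos Δλ )
  = atan2(0.10054, 0.93358) = 6.146° → normalised to [0°, 360°): 6.146°.

6.1°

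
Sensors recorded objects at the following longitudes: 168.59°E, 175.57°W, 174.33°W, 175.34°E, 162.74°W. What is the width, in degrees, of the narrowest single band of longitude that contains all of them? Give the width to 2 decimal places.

28.67°

Sort the longitudes: -175.57°, -174.33°, -162.74°, +168.59°, +175.34°.
Eastward gaps between consecutive values (wrapping around): 1.24°, 11.59°, 331.33°, 6.75°, 9.09°.
Largest gap = 331.33° ⇒ minimal covering band is its complement: 360° − 331.33° = 28.67°.
Band runs from +168.59° eastward to -162.74°, crossing the antimeridian.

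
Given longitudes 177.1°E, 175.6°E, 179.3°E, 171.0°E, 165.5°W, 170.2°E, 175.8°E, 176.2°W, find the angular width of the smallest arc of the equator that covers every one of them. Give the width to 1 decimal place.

24.3°

Sort the longitudes: -176.2°, -165.5°, +170.2°, +171.0°, +175.6°, +175.8°, +177.1°, +179.3°.
Eastward gaps between consecutive values (wrapping around): 10.7°, 335.7°, 0.8°, 4.6°, 0.2°, 1.3°, 2.2°, 4.5°.
Largest gap = 335.7° ⇒ minimal covering band is its complement: 360° − 335.7° = 24.3°.
Band runs from +170.2° eastward to -165.5°, crossing the antimeridian.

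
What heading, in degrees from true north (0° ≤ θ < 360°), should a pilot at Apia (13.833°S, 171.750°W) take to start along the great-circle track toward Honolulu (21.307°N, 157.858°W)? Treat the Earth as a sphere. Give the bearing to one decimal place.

21.5°

Δλ = -157.858 − -171.750 = 13.892°.
θ = atan2( sin Δλ · cos φ₂ , cos φ₁ · sin φ₂ − sin φ₁ · cos φ₂ · cos Δλ )
  = atan2(0.22368, 0.56906) = 21.458° → normalised to [0°, 360°): 21.458°.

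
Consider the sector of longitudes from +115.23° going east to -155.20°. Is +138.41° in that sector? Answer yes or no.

Yes

Band width going east from +115.23° to -155.20°: ((-155.20 − 115.23) mod 360) = 89.57°.
Offset of +138.41° east of the west edge: ((138.41 − 115.23) mod 360) = 23.18°.
23.18° ≤ 89.57° ⇒ inside.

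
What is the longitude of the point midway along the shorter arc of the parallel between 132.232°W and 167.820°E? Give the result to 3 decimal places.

Signed shortest Δλ from -132.232° to +167.820° is -59.948°.
Midpoint longitude = -132.232° + (-59.948°)/2 = -132.232° − 29.974° = -162.206°.
(The naïve average (-132.232 + +167.820)/2 = 17.794° is on the wrong side of the globe.)

162.206°W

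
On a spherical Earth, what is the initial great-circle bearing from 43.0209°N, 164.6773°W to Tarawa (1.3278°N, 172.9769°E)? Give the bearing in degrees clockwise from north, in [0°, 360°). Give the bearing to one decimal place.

Δλ = 172.9769 − -164.6773 = 337.6542°; wrapped into (−180°, 180°]: -22.3458°.
θ = atan2( sin Δλ · cos φ₂ , cos φ₁ · sin φ₂ − sin φ₁ · cos φ₂ · cos Δλ )
  = atan2(-0.38009, -0.61392) = -148.237° → normalised to [0°, 360°): 211.763°.

211.8°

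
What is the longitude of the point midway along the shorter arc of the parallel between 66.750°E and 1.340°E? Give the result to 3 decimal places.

34.045°E

Signed shortest Δλ from +66.750° to +1.340° is -65.410°.
Midpoint longitude = +66.750° + (-65.410°)/2 = +66.750° − 32.705° = +34.045°.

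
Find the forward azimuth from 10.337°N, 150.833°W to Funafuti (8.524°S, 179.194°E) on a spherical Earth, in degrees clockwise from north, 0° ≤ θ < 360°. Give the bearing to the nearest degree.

239°

Δλ = 179.194 − -150.833 = 330.027°; wrapped into (−180°, 180°]: -29.973°.
θ = atan2( sin Δλ · cos φ₂ , cos φ₁ · sin φ₂ − sin φ₁ · cos φ₂ · cos Δλ )
  = atan2(-0.49407, -0.29954) = -121.227° → normalised to [0°, 360°): 238.773°.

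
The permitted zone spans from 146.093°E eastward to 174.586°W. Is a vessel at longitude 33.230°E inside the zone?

No

Band width going east from +146.093° to -174.586°: ((-174.586 − 146.093) mod 360) = 39.321°.
Offset of +33.230° east of the west edge: ((33.230 − 146.093) mod 360) = 247.137°.
247.137° > 39.321° ⇒ outside.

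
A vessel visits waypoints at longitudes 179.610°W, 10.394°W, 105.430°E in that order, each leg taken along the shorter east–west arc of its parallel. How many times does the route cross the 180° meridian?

0

Leg 1: -179.610° → -10.394°, shortest Δλ = 169.216° (east) — does not cross 180°.
Leg 2: -10.394° → +105.430°, shortest Δλ = 115.824° (east) — does not cross 180°.
Total crossings: 0.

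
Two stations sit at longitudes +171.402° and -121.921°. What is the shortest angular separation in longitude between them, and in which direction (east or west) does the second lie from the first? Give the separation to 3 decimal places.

66.677° east

Raw difference: -121.921 − 171.402 = -293.323°.
Normalise into (−180°, 180°]: -293.323° + 360° = 66.677°.
Positive ⇒ the second point lies to the east; separation 66.677°.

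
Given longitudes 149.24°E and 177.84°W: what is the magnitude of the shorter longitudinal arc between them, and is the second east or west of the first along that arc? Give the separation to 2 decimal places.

Raw difference: -177.84 − 149.24 = -327.08°.
Normalise into (−180°, 180°]: -327.08° + 360° = 32.92°.
Positive ⇒ the second point lies to the east; separation 32.92°.

32.92° east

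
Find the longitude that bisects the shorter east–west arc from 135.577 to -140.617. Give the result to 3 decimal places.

+177.480°

Signed shortest Δλ from +135.577° to -140.617° is +83.806°.
Midpoint longitude = +135.577° + (+83.806°)/2 = +135.577° + 41.903° = +177.480°.
(The naïve average (+135.577 + -140.617)/2 = -2.52° is on the wrong side of the globe.)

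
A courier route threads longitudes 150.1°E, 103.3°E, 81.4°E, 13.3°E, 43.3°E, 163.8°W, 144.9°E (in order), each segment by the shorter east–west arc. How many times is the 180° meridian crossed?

2

Leg 1: +150.1° → +103.3°, shortest Δλ = -46.8° (west) — does not cross 180°.
Leg 2: +103.3° → +81.4°, shortest Δλ = -21.9° (west) — does not cross 180°.
Leg 3: +81.4° → +13.3°, shortest Δλ = -68.1° (west) — does not cross 180°.
Leg 4: +13.3° → +43.3°, shortest Δλ = 30.0° (east) — does not cross 180°.
Leg 5: +43.3° → -163.8°, shortest Δλ = 152.9° (east) — crosses 180°.
Leg 6: -163.8° → +144.9°, shortest Δλ = -51.3° (west) — crosses 180°.
Total crossings: 2.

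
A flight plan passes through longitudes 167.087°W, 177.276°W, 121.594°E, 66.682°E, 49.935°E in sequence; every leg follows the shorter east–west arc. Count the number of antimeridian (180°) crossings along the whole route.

Leg 1: -167.087° → -177.276°, shortest Δλ = -10.189° (west) — does not cross 180°.
Leg 2: -177.276° → +121.594°, shortest Δλ = -61.13° (west) — crosses 180°.
Leg 3: +121.594° → +66.682°, shortest Δλ = -54.912° (west) — does not cross 180°.
Leg 4: +66.682° → +49.935°, shortest Δλ = -16.747° (west) — does not cross 180°.
Total crossings: 1.

1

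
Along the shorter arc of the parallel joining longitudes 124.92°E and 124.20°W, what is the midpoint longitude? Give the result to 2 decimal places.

Signed shortest Δλ from +124.92° to -124.20° is +110.88°.
Midpoint longitude = +124.92° + (+110.88°)/2 = +124.92° + 55.44° = +180.36°.
Normalise into (−180°, 180°]: -179.64°.
(The naïve average (+124.92 + -124.20)/2 = 0.36° is on the wrong side of the globe.)

179.64°W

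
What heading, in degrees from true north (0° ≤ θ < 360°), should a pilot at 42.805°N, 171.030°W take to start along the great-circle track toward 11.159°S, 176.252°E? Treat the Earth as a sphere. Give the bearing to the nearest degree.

Δλ = 176.252 − -171.030 = 347.282°; wrapped into (−180°, 180°]: -12.718°.
θ = atan2( sin Δλ · cos φ₂ , cos φ₁ · sin φ₂ − sin φ₁ · cos φ₂ · cos Δλ )
  = atan2(-0.21599, -0.79229) = -164.751° → normalised to [0°, 360°): 195.249°.

195°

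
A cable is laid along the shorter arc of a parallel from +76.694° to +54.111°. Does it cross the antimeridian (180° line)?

Signed shortest Δλ = ((54.111 − 76.694 + 180) mod 360) − 180 = -22.583°.
Going west by 22.583° from +76.694° reaches +54.111° without touching 180°.

No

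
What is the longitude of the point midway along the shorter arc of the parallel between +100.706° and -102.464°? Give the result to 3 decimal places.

+179.121°

Signed shortest Δλ from +100.706° to -102.464° is +156.830°.
Midpoint longitude = +100.706° + (+156.830°)/2 = +100.706° + 78.415° = +179.121°.
(The naïve average (+100.706 + -102.464)/2 = -0.879° is on the wrong side of the globe.)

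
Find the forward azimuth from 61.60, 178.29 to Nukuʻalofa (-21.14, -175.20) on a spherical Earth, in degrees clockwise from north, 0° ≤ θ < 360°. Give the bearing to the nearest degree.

174°

Δλ = -175.20 − 178.29 = -353.49°; wrapped into (−180°, 180°]: 6.51°.
θ = atan2( sin Δλ · cos φ₂ , cos φ₁ · sin φ₂ − sin φ₁ · cos φ₂ · cos Δλ )
  = atan2(0.10575, -0.98669) = 173.883° → normalised to [0°, 360°): 173.883°.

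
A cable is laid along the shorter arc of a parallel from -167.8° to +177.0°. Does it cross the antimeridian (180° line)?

Yes

Naïve |177.0 − -167.8| = 344.8° > 180°, so the shorter arc goes the other way round — across 180°.
Signed shortest Δλ = ((177.0 − -167.8 + 180) mod 360) − 180 = -15.2°.
Going west by 15.2° from -167.8° passes through 180° before reaching +177.0°.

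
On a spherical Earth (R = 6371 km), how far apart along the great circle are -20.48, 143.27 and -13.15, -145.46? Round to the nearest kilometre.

7576 km

Δλ = -145.46 − 143.27 = -288.73°; wrapped into (−180°, 180°]: 71.27°.
Δφ = -13.15 − -20.48 = 7.33°.
a = sin²(Δφ/2) + cos φ₁ · cos φ₂ · sin²(Δλ/2) = 0.313738.
c = 2·atan2(√a, √(1−a)) = 1.18907 rad → d = 6371·c ≈ 7575.56 km.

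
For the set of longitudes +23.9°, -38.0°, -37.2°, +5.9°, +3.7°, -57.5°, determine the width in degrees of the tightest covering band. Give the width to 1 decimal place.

81.4°

Sort the longitudes: -57.5°, -38.0°, -37.2°, +3.7°, +5.9°, +23.9°.
Eastward gaps between consecutive values (wrapping around): 19.5°, 0.8°, 40.9°, 2.2°, 18.0°, 278.6°.
Largest gap = 278.6° ⇒ minimal covering band is its complement: 360° − 278.6° = 81.4°.
Band runs from -57.5° eastward to +23.9°.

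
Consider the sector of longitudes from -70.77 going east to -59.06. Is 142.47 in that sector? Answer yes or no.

Band width going east from -70.77° to -59.06°: ((-59.06 − -70.77) mod 360) = 11.71°.
Offset of +142.47° east of the west edge: ((142.47 − -70.77) mod 360) = 213.24°.
213.24° > 11.71° ⇒ outside.

No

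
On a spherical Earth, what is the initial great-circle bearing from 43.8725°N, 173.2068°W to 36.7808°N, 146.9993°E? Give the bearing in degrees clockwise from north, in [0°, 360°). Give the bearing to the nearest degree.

Δλ = 146.9993 − -173.2068 = 320.2061°; wrapped into (−180°, 180°]: -39.7939°.
θ = atan2( sin Δλ · cos φ₂ , cos φ₁ · sin φ₂ − sin φ₁ · cos φ₂ · cos Δλ )
  = atan2(-0.51262, 0.00513) = -89.427° → normalised to [0°, 360°): 270.573°.

271°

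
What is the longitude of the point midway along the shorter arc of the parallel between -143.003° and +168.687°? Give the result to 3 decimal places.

Signed shortest Δλ from -143.003° to +168.687° is -48.310°.
Midpoint longitude = -143.003° + (-48.310°)/2 = -143.003° − 24.155° = -167.158°.
(The naïve average (-143.003 + +168.687)/2 = 12.842° is on the wrong side of the globe.)

-167.158°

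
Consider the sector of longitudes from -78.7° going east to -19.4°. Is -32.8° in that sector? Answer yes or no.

Band width going east from -78.7° to -19.4°: ((-19.4 − -78.7) mod 360) = 59.3°.
Offset of -32.8° east of the west edge: ((-32.8 − -78.7) mod 360) = 45.9°.
45.9° ≤ 59.3° ⇒ inside.

Yes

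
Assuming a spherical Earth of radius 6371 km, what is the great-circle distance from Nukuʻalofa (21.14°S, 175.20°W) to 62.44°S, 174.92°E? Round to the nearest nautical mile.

Δλ = 174.92 − -175.20 = 350.12°; wrapped into (−180°, 180°]: -9.88°.
Δφ = -62.44 − -21.14 = -41.30°.
a = sin²(Δφ/2) + cos φ₁ · cos φ₂ · sin²(Δλ/2) = 0.127568.
c = 2·atan2(√a, √(1−a)) = 0.73047 rad → d = 6371·c ≈ 4653.79 km ≈ 2512.85 nmi.

2513 nmi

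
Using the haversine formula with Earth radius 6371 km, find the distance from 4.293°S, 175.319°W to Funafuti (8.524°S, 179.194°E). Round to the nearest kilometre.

Δλ = 179.194 − -175.319 = 354.513°; wrapped into (−180°, 180°]: -5.487°.
Δφ = -8.524 − -4.293 = -4.231°.
a = sin²(Δφ/2) + cos φ₁ · cos φ₂ · sin²(Δλ/2) = 0.003622.
c = 2·atan2(√a, √(1−a)) = 0.12044 rad → d = 6371·c ≈ 767.32 km.

767 km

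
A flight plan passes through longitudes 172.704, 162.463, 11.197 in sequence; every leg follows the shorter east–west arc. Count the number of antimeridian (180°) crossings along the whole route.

0

Leg 1: +172.704° → +162.463°, shortest Δλ = -10.241° (west) — does not cross 180°.
Leg 2: +162.463° → +11.197°, shortest Δλ = -151.266° (west) — does not cross 180°.
Total crossings: 0.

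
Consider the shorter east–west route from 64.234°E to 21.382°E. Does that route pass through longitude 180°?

Signed shortest Δλ = ((21.382 − 64.234 + 180) mod 360) − 180 = -42.852°.
Going west by 42.852° from +64.234° reaches +21.382° without touching 180°.

No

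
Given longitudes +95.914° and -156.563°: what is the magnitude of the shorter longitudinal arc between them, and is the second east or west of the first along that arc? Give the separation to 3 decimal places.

Raw difference: -156.563 − 95.914 = -252.477°.
Normalise into (−180°, 180°]: -252.477° + 360° = 107.523°.
Positive ⇒ the second point lies to the east; separation 107.523°.

107.523° east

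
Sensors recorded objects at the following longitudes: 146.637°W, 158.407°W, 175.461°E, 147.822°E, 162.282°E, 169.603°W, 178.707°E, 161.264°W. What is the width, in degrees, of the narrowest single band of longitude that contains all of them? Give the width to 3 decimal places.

Sort the longitudes: -169.603°, -161.264°, -158.407°, -146.637°, +147.822°, +162.282°, +175.461°, +178.707°.
Eastward gaps between consecutive values (wrapping around): 8.339°, 2.857°, 11.770°, 294.459°, 14.460°, 13.179°, 3.246°, 11.690°.
Largest gap = 294.459° ⇒ minimal covering band is its complement: 360° − 294.459° = 65.541°.
Band runs from +147.822° eastward to -146.637°, crossing the antimeridian.

65.541°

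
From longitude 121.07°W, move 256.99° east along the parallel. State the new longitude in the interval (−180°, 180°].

Start at -121.07°; shift +256.99° → +135.92°.
+135.92° already lies in (−180°, 180°].

135.92°E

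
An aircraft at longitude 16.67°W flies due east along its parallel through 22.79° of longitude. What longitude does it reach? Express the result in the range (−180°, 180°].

Start at -16.67°; shift +22.79° → +6.12°.
+6.12° already lies in (−180°, 180°].

6.12°E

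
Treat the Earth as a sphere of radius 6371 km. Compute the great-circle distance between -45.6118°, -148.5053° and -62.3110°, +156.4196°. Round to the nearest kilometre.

3895 km

Δλ = 156.4196 − -148.5053 = 304.9249°; wrapped into (−180°, 180°]: -55.0751°.
Δφ = -62.3110 − -45.6118 = -16.6992°.
a = sin²(Δφ/2) + cos φ₁ · cos φ₂ · sin²(Δλ/2) = 0.090565.
c = 2·atan2(√a, √(1−a)) = 0.61136 rad → d = 6371·c ≈ 3894.95 km.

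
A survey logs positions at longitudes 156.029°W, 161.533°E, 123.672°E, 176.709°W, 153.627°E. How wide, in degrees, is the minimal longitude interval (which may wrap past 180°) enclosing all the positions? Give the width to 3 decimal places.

80.299°

Sort the longitudes: -176.709°, -156.029°, +123.672°, +153.627°, +161.533°.
Eastward gaps between consecutive values (wrapping around): 20.680°, 279.701°, 29.955°, 7.906°, 21.758°.
Largest gap = 279.701° ⇒ minimal covering band is its complement: 360° − 279.701° = 80.299°.
Band runs from +123.672° eastward to -156.029°, crossing the antimeridian.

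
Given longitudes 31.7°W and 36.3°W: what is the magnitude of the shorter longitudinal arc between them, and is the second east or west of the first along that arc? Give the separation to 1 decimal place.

4.6° west

Raw difference: -36.3 − -31.7 = -4.6°.
Normalise into (−180°, 180°]: -4.6° stays -4.6°.
Negative ⇒ the second point lies to the west; separation 4.6°.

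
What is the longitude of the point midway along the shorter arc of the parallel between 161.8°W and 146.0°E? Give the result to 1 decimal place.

Signed shortest Δλ from -161.8° to +146.0° is -52.2°.
Midpoint longitude = -161.8° + (-52.2°)/2 = -161.8° − 26.1° = -187.9°.
Normalise into (−180°, 180°]: +172.1°.
(The naïve average (-161.8 + +146.0)/2 = -7.9° is on the wrong side of the globe.)

172.1°E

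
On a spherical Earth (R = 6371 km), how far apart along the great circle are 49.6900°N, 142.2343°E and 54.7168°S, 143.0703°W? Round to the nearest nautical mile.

Δλ = -143.0703 − 142.2343 = -285.3046°; wrapped into (−180°, 180°]: 74.6954°.
Δφ = -54.7168 − 49.6900 = -104.4068°.
a = sin²(Δφ/2) + cos φ₁ · cos φ₂ · sin²(Δλ/2) = 0.761924.
c = 2·atan2(√a, √(1−a)) = 2.12216 rad → d = 6371·c ≈ 13520.27 km ≈ 7300.36 nmi.

7300 nmi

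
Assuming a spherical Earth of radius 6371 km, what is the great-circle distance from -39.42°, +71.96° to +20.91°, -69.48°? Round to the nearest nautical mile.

8542 nmi

Δλ = -69.48 − 71.96 = -141.44°.
Δφ = 20.91 − -39.42 = 60.33°.
a = sin²(Δφ/2) + cos φ₁ · cos φ₂ · sin²(Δλ/2) = 0.895460.
c = 2·atan2(√a, √(1−a)) = 2.48311 rad → d = 6371·c ≈ 15819.87 km ≈ 8542.05 nmi.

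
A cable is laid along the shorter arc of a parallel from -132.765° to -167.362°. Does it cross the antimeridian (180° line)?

No

Signed shortest Δλ = ((-167.362 − -132.765 + 180) mod 360) − 180 = -34.597°.
Going west by 34.597° from -132.765° reaches -167.362° without touching 180°.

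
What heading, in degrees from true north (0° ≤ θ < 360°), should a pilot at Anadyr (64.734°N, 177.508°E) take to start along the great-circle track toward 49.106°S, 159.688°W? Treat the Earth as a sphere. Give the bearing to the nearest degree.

164°

Δλ = -159.688 − 177.508 = -337.196°; wrapped into (−180°, 180°]: 22.804°.
θ = atan2( sin Δλ · cos φ₂ , cos φ₁ · sin φ₂ − sin φ₁ · cos φ₂ · cos Δλ )
  = atan2(0.25373, -0.86840) = 163.712° → normalised to [0°, 360°): 163.712°.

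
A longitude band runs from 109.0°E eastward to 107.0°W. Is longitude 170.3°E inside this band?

Yes

Band width going east from +109.0° to -107.0°: ((-107.0 − 109.0) mod 360) = 144.0°.
Offset of +170.3° east of the west edge: ((170.3 − 109.0) mod 360) = 61.3°.
61.3° ≤ 144.0° ⇒ inside.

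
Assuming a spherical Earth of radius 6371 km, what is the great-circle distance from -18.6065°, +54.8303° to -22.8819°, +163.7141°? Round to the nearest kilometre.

11022 km

Δλ = 163.7141 − 54.8303 = 108.8838°.
Δφ = -22.8819 − -18.6065 = -4.2754°.
a = sin²(Δφ/2) + cos φ₁ · cos φ₂ · sin²(Δλ/2) = 0.579266.
c = 2·atan2(√a, √(1−a)) = 1.73000 rad → d = 6371·c ≈ 11021.83 km.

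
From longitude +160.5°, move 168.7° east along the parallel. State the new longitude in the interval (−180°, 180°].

Start at +160.5°; shift +168.7° → +329.2°.
+329.2° lies outside (−180°, 180°]; subtract 360° → -30.8°.

-30.8°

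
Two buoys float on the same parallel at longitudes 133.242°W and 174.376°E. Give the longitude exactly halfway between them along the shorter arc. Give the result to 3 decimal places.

159.433°W

Signed shortest Δλ from -133.242° to +174.376° is -52.382°.
Midpoint longitude = -133.242° + (-52.382°)/2 = -133.242° − 26.191° = -159.433°.
(The naïve average (-133.242 + +174.376)/2 = 20.567° is on the wrong side of the globe.)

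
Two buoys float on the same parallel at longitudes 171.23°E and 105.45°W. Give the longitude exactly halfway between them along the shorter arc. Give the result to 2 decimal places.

147.11°W

Signed shortest Δλ from +171.23° to -105.45° is +83.32°.
Midpoint longitude = +171.23° + (+83.32°)/2 = +171.23° + 41.66° = +212.89°.
Normalise into (−180°, 180°]: -147.11°.
(The naïve average (+171.23 + -105.45)/2 = 32.89° is on the wrong side of the globe.)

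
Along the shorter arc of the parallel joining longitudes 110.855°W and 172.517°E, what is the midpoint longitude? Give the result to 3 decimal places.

Signed shortest Δλ from -110.855° to +172.517° is -76.628°.
Midpoint longitude = -110.855° + (-76.628°)/2 = -110.855° − 38.314° = -149.169°.
(The naïve average (-110.855 + +172.517)/2 = 30.831° is on the wrong side of the globe.)

149.169°W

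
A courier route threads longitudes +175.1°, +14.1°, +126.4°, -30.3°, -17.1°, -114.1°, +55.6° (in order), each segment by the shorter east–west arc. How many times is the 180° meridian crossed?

Leg 1: +175.1° → +14.1°, shortest Δλ = -161.0° (west) — does not cross 180°.
Leg 2: +14.1° → +126.4°, shortest Δλ = 112.3° (east) — does not cross 180°.
Leg 3: +126.4° → -30.3°, shortest Δλ = -156.7° (west) — does not cross 180°.
Leg 4: -30.3° → -17.1°, shortest Δλ = 13.2° (east) — does not cross 180°.
Leg 5: -17.1° → -114.1°, shortest Δλ = -97.0° (west) — does not cross 180°.
Leg 6: -114.1° → +55.6°, shortest Δλ = 169.7° (east) — does not cross 180°.
Total crossings: 0.

0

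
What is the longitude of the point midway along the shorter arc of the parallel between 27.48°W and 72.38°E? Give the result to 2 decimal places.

Signed shortest Δλ from -27.48° to +72.38° is +99.86°.
Midpoint longitude = -27.48° + (+99.86°)/2 = -27.48° + 49.93° = +22.45°.

22.45°E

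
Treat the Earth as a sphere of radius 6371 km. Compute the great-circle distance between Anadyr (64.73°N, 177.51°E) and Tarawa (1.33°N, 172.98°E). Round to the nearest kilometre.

7059 km

Δλ = 172.98 − 177.51 = -4.53°.
Δφ = 1.33 − 64.73 = -63.40°.
a = sin²(Δφ/2) + cos φ₁ · cos φ₂ · sin²(Δλ/2) = 0.276787.
c = 2·atan2(√a, √(1−a)) = 1.10803 rad → d = 6371·c ≈ 7059.25 km.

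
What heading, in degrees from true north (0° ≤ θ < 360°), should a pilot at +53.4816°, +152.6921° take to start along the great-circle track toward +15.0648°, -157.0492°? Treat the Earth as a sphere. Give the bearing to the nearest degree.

115°

Δλ = -157.0492 − 152.6921 = -309.7413°; wrapped into (−180°, 180°]: 50.2587°.
θ = atan2( sin Δλ · cos φ₂ , cos φ₁ · sin φ₂ − sin φ₁ · cos φ₂ · cos Δλ )
  = atan2(0.74251, -0.34148) = 114.697° → normalised to [0°, 360°): 114.697°.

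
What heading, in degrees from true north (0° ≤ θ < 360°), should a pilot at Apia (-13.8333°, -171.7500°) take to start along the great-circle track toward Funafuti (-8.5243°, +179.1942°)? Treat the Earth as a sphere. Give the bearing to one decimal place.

299.9°

Δλ = 179.1942 − -171.7500 = 350.9442°; wrapped into (−180°, 180°]: -9.0558°.
θ = atan2( sin Δλ · cos φ₂ , cos φ₁ · sin φ₂ − sin φ₁ · cos φ₂ · cos Δλ )
  = atan2(-0.15566, 0.08958) = -60.080° → normalised to [0°, 360°): 299.920°.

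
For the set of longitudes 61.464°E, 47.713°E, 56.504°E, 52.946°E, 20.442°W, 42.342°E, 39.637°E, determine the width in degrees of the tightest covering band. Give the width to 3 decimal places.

81.906°

Sort the longitudes: -20.442°, +39.637°, +42.342°, +47.713°, +52.946°, +56.504°, +61.464°.
Eastward gaps between consecutive values (wrapping around): 60.079°, 2.705°, 5.371°, 5.233°, 3.558°, 4.960°, 278.094°.
Largest gap = 278.094° ⇒ minimal covering band is its complement: 360° − 278.094° = 81.906°.
Band runs from -20.442° eastward to +61.464°.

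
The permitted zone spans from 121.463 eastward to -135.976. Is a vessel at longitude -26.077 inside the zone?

No

Band width going east from +121.463° to -135.976°: ((-135.976 − 121.463) mod 360) = 102.561°.
Offset of -26.077° east of the west edge: ((-26.077 − 121.463) mod 360) = 212.460°.
212.460° > 102.561° ⇒ outside.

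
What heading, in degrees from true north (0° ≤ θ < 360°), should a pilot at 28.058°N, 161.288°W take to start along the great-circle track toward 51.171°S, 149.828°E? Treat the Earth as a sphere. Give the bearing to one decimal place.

208.2°

Δλ = 149.828 − -161.288 = 311.116°; wrapped into (−180°, 180°]: -48.884°.
θ = atan2( sin Δλ · cos φ₂ , cos φ₁ · sin φ₂ − sin φ₁ · cos φ₂ · cos Δλ )
  = atan2(-0.47237, -0.88140) = -151.812° → normalised to [0°, 360°): 208.188°.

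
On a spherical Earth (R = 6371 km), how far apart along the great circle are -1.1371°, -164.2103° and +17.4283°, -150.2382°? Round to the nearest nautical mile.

1388 nmi

Δλ = -150.2382 − -164.2103 = 13.9721°.
Δφ = 17.4283 − -1.1371 = 18.5654°.
a = sin²(Δφ/2) + cos φ₁ · cos φ₂ · sin²(Δλ/2) = 0.040131.
c = 2·atan2(√a, √(1−a)) = 0.40338 rad → d = 6371·c ≈ 2569.96 km ≈ 1387.67 nmi.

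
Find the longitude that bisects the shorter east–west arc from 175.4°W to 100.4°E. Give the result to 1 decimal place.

142.5°E

Signed shortest Δλ from -175.4° to +100.4° is -84.2°.
Midpoint longitude = -175.4° + (-84.2°)/2 = -175.4° − 42.1° = -217.5°.
Normalise into (−180°, 180°]: +142.5°.
(The naïve average (-175.4 + +100.4)/2 = -37.5° is on the wrong side of the globe.)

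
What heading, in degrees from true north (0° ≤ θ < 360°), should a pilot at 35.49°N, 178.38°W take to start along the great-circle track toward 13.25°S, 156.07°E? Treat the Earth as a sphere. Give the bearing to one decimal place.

211.1°

Δλ = 156.07 − -178.38 = 334.45°; wrapped into (−180°, 180°]: -25.55°.
θ = atan2( sin Δλ · cos φ₂ , cos φ₁ · sin φ₂ − sin φ₁ · cos φ₂ · cos Δλ )
  = atan2(-0.41982, -0.69646) = -148.919° → normalised to [0°, 360°): 211.081°.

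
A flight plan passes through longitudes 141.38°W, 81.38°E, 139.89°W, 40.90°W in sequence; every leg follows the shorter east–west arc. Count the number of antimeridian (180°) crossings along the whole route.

Leg 1: -141.38° → +81.38°, shortest Δλ = -137.24° (west) — crosses 180°.
Leg 2: +81.38° → -139.89°, shortest Δλ = 138.73° (east) — crosses 180°.
Leg 3: -139.89° → -40.90°, shortest Δλ = 98.99° (east) — does not cross 180°.
Total crossings: 2.

2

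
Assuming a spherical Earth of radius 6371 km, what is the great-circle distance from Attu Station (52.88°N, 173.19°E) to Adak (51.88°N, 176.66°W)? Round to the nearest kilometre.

697 km

Δλ = -176.66 − 173.19 = -349.85°; wrapped into (−180°, 180°]: 10.15°.
Δφ = 51.88 − 52.88 = -1.00°.
a = sin²(Δφ/2) + cos φ₁ · cos φ₂ · sin²(Δλ/2) = 0.002991.
c = 2·atan2(√a, √(1−a)) = 0.10944 rad → d = 6371·c ≈ 697.24 km.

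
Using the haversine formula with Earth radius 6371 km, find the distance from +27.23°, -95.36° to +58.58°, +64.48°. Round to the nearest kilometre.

10292 km

Δλ = 64.48 − -95.36 = 159.84°.
Δφ = 58.58 − 27.23 = 31.35°.
a = sin²(Δφ/2) + cos φ₁ · cos φ₂ · sin²(Δλ/2) = 0.522333.
c = 2·atan2(√a, √(1−a)) = 1.61548 rad → d = 6371·c ≈ 10292.20 km.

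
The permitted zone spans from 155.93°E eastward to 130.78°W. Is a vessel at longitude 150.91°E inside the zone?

No

Band width going east from +155.93° to -130.78°: ((-130.78 − 155.93) mod 360) = 73.29°.
Offset of +150.91° east of the west edge: ((150.91 − 155.93) mod 360) = 354.98°.
354.98° > 73.29° ⇒ outside.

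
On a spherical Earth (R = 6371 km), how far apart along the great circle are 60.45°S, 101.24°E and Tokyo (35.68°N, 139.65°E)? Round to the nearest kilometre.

Δλ = 139.65 − 101.24 = 38.41°.
Δφ = 35.68 − -60.45 = 96.13°.
a = sin²(Δφ/2) + cos φ₁ · cos φ₂ · sin²(Δλ/2) = 0.596741.
c = 2·atan2(√a, √(1−a)) = 1.76551 rad → d = 6371·c ≈ 11248.04 km.

11248 km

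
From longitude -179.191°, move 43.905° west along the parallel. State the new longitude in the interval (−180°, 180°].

Start at -179.191°; shift −43.905° → -223.096°.
-223.096° lies outside (−180°, 180°]; add 360° → +136.904°.

+136.904°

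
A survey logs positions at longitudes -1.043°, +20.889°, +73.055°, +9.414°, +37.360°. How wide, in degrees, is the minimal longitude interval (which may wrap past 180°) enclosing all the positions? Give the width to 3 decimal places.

Sort the longitudes: -1.043°, +9.414°, +20.889°, +37.360°, +73.055°.
Eastward gaps between consecutive values (wrapping around): 10.457°, 11.475°, 16.471°, 35.695°, 285.902°.
Largest gap = 285.902° ⇒ minimal covering band is its complement: 360° − 285.902° = 74.098°.
Band runs from -1.043° eastward to +73.055°.

74.098°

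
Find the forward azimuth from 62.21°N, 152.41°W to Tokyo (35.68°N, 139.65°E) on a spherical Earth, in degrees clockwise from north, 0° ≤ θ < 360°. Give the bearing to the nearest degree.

270°

Δλ = 139.65 − -152.41 = 292.06°; wrapped into (−180°, 180°]: -67.94°.
θ = atan2( sin Δλ · cos φ₂ , cos φ₁ · sin φ₂ − sin φ₁ · cos φ₂ · cos Δλ )
  = atan2(-0.75282, 0.00204) = -89.844° → normalised to [0°, 360°): 270.156°.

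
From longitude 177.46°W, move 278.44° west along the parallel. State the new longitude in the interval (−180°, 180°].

95.90°W

Start at -177.46°; shift −278.44° → -455.90°.
-455.90° lies outside (−180°, 180°]; add 360° → -95.90°.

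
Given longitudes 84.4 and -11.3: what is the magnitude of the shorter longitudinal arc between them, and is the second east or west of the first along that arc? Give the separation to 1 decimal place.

Raw difference: -11.3 − 84.4 = -95.7°.
Normalise into (−180°, 180°]: -95.7° stays -95.7°.
Negative ⇒ the second point lies to the west; separation 95.7°.

95.7° west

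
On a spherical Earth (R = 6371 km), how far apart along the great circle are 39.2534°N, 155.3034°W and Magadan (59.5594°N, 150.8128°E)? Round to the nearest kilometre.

4340 km

Δλ = 150.8128 − -155.3034 = 306.1162°; wrapped into (−180°, 180°]: -53.8838°.
Δφ = 59.5594 − 39.2534 = 20.3060°.
a = sin²(Δφ/2) + cos φ₁ · cos φ₂ · sin²(Δλ/2) = 0.111613.
c = 2·atan2(√a, √(1−a)) = 0.68127 rad → d = 6371·c ≈ 4340.36 km.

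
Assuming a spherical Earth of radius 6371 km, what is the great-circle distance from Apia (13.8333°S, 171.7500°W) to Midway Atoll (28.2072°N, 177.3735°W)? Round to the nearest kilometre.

4714 km

Δλ = -177.3735 − -171.7500 = -5.6235°.
Δφ = 28.2072 − -13.8333 = 42.0405°.
a = sin²(Δφ/2) + cos φ₁ · cos φ₂ · sin²(Δλ/2) = 0.130723.
c = 2·atan2(√a, √(1−a)) = 0.73987 rad → d = 6371·c ≈ 4713.74 km.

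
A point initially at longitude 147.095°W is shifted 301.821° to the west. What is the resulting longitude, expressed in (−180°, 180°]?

88.916°W

Start at -147.095°; shift −301.821° → -448.916°.
-448.916° lies outside (−180°, 180°]; add 360° → -88.916°.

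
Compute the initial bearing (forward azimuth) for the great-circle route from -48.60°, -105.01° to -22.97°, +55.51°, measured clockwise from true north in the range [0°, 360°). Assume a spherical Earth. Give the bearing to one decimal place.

161.3°

Δλ = 55.51 − -105.01 = 160.52°.
θ = atan2( sin Δλ · cos φ₂ , cos φ₁ · sin φ₂ − sin φ₁ · cos φ₂ · cos Δλ )
  = atan2(0.30704, -0.90918) = 161.340° → normalised to [0°, 360°): 161.340°.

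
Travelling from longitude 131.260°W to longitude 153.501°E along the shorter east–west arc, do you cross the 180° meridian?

Naïve |153.501 − -131.260| = 284.761° > 180°, so the shorter arc goes the other way round — across 180°.
Signed shortest Δλ = ((153.501 − -131.260 + 180) mod 360) − 180 = -75.239°.
Going west by 75.239° from -131.260° passes through 180° before reaching +153.501°.

Yes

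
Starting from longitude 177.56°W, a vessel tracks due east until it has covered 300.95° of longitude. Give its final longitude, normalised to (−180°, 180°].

123.39°E

Start at -177.56°; shift +300.95° → +123.39°.
+123.39° already lies in (−180°, 180°].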